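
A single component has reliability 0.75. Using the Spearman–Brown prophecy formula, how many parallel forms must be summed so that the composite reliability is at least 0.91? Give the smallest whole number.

4

k ≥ ρ*(1−ρ₁)/(ρ₁(1−ρ*)) = 0.91·0.25 / (0.75·0.09) = 3.370.
Smallest integer k = 4.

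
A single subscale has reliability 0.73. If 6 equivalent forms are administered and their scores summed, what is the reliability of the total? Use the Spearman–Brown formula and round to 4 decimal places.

ρ_k = kρ / (1 + (k−1)ρ) = 6·0.73 / (1 + 5·0.73) = 4.380 / 4.650 = 0.9419.

0.9419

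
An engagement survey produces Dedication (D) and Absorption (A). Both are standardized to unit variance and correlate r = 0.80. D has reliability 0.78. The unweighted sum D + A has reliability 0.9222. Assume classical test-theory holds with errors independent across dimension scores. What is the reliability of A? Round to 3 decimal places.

Var(D+A) = 2 + 2·0.80 = 3.600.
True-score variance = ρ_D + ρ_A + 2·0.80, so 0.9222 = (0.78 + ρ_A + 1.60) / 3.600.
ρ_A = 0.9222·3.600 − 0.78 − 1.60 = 0.940.

0.940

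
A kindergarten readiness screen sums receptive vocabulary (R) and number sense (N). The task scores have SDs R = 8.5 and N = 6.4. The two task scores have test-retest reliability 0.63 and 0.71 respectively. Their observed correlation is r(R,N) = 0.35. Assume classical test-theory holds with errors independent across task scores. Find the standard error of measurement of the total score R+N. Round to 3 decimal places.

Var(total) = 113.21 + 38.08 = 151.29.
True-score variance = 74.5991 + 38.08 = 112.679, so reliability = 0.7448.
Error variance = 151.29 − 112.679 = 38.6109; SEM = √38.6109 = 6.214.

6.214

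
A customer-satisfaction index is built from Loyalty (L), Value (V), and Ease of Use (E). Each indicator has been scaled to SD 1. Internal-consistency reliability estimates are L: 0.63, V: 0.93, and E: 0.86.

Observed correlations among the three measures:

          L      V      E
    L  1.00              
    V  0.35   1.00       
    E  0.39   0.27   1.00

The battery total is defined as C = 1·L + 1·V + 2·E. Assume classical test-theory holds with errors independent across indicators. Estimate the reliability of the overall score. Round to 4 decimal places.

0.8929

Var(C) = 1 + 1 + 2² + 2·[0.35 + 2·0.39 + 2·0.27] = 6 + 3.34 = 9.34.
Under uncorrelated errors the observed covariances equal the true-score covariances, so only the own-variance terms attenuate.
True-score variance = [0.63 + 0.93 + 2²·0.86] + 3.34 = 5 + 3.34 = 8.34.
Reliability = 8.34 / 9.34 = 0.8929.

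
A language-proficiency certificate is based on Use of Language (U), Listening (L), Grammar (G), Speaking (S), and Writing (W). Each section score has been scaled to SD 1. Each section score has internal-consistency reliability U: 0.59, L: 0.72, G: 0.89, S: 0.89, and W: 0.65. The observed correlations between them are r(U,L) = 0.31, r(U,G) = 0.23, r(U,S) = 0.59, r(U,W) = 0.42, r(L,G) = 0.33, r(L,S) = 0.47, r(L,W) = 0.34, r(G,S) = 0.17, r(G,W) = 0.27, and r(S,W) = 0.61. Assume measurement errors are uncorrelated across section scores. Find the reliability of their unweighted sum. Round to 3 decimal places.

0.899

Var(U+L+G+S+W) = 5 + 2·[0.31 + 0.23 + 0.59 + 0.42 + 0.33 + 0.47 + 0.34 + 0.17 + 0.27 + 0.61] = 5 + 7.48 = 12.48.
Because errors are independent across components, Cov(Tᵢ,Tⱼ) = Cov(Xᵢ,Xⱼ); the off-diagonal part of the true-score variance is the same as above.
True-score variance = [0.59 + 0.72 + 0.89 + 0.89 + 0.65] + 7.48 = 3.74 + 7.48 = 11.22.
Reliability = 11.22 / 12.48 = 0.899.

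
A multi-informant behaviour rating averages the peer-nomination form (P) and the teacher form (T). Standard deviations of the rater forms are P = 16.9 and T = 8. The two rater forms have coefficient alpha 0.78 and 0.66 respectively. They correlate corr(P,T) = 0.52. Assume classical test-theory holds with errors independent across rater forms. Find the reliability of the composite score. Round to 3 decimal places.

Var(P+T) = 16.9² + 8² + 2·[16.9·8·0.52] = 349.61 + 140.608 = 490.218.
Under uncorrelated errors the observed covariances equal the true-score covariances, so only the own-variance terms attenuate.
True-score variance = [16.9²·0.78 + 8²·0.66] + 140.608 = 265.016 + 140.608 = 405.624.
Reliability = 405.624 / 490.218 = 0.827.

0.827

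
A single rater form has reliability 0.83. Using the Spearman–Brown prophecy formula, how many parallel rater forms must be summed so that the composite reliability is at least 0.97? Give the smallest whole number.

7

k ≥ ρ*(1−ρ₁)/(ρ₁(1−ρ*)) = 0.97·0.17 / (0.83·0.03) = 6.622.
Smallest integer k = 7.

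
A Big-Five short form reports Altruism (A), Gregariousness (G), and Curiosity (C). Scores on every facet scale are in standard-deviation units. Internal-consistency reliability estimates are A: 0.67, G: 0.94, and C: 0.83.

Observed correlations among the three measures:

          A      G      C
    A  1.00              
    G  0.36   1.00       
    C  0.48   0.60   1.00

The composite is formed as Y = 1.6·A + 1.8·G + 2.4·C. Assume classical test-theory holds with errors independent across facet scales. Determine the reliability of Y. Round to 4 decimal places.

Var(Y) = 1.6² + 1.8² + 2.4² + 2·[2.88·0.36 + 3.84·0.48 + 4.32·0.60] = 11.56 + 10.944 = 22.504.
Under uncorrelated errors the observed covariances equal the true-score covariances, so only the own-variance terms attenuate.
True-score variance = [1.6²·0.67 + 1.8²·0.94 + 2.4²·0.83] + 10.944 = 9.5416 + 10.944 = 20.4856.
Reliability = 20.4856 / 22.504 = 0.9103.

0.9103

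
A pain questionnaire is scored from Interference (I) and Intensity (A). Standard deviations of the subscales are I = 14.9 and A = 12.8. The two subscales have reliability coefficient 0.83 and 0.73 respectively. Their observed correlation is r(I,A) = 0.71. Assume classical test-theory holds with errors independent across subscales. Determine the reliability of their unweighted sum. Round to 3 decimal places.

0.875

Var(I+A) = 14.9² + 12.8² + 2·[14.9·12.8·0.71] = 385.85 + 270.822 = 656.672.
Under uncorrelated errors the observed covariances equal the true-score covariances, so only the own-variance terms attenuate.
True-score variance = [14.9²·0.83 + 12.8²·0.73] + 270.822 = 303.872 + 270.822 = 574.694.
Reliability = 574.694 / 656.672 = 0.875.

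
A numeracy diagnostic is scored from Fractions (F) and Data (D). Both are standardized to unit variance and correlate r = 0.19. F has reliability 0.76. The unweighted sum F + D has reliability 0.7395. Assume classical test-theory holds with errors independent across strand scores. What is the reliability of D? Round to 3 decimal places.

Var(F+D) = 2 + 2·0.19 = 2.380.
True-score variance = ρ_F + ρ_D + 2·0.19, so 0.7395 = (0.76 + ρ_D + 0.38) / 2.380.
ρ_D = 0.7395·2.380 − 0.76 − 0.38 = 0.620.

0.620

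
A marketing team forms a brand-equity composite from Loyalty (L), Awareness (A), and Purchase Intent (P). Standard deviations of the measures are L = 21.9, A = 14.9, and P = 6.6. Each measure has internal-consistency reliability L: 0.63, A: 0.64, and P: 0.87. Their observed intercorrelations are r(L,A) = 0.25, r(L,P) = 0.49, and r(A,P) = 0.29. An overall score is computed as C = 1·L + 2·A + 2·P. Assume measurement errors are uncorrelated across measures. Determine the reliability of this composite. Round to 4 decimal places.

Var(C) = 21.9² + 2²·14.9² + 2²·6.6² + 2·[2·21.9·14.9·0.25 + 2·21.9·6.6·0.49 + 4·14.9·6.6·0.29] = 1541.89 + 837.757 = 2379.65.
With uncorrelated errors the cross-covariances are all true-score covariance, so they carry over unchanged; only the diagonal terms shrink to ρᵢσᵢ².
True-score variance = [21.9²·0.63 + 2²·14.9²·0.64 + 2²·6.6²·0.87] + 837.757 = 1022.09 + 837.757 = 1859.85.
Reliability = 1859.85 / 2379.65 = 0.7816.

0.7816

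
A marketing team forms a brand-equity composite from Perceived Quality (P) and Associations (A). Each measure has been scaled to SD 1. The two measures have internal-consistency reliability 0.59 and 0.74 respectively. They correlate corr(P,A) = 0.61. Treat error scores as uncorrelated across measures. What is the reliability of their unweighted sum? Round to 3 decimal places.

0.792

Var(P+A) = 2 + 2·[0.61] = 2 + 1.22 = 3.22.
With uncorrelated errors the cross-covariances are all true-score covariance, so they carry over unchanged; only the diagonal terms shrink to ρᵢσᵢ².
True-score variance = [0.59 + 0.74] + 1.22 = 1.33 + 1.22 = 2.55.
Reliability = 2.55 / 3.22 = 0.792.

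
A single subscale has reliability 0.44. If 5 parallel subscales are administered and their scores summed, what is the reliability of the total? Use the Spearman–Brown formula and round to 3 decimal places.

0.797

ρ_k = kρ / (1 + (k−1)ρ) = 5·0.44 / (1 + 4·0.44) = 2.200 / 2.760 = 0.797.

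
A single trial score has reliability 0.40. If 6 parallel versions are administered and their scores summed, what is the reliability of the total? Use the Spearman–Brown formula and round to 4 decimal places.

ρ_k = kρ / (1 + (k−1)ρ) = 6·0.40 / (1 + 5·0.40) = 2.400 / 3.000 = 0.8000.

0.8000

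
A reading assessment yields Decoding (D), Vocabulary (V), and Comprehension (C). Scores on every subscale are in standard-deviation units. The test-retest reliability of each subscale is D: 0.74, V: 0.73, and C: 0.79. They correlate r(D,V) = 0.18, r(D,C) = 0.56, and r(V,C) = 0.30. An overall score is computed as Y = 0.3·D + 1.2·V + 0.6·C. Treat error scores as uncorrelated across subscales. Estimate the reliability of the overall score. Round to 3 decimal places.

Var(Y) = 0.3² + 1.2² + 0.6² + 2·[0.36·0.18 + 0.18·0.56 + 0.72·0.30] = 1.89 + 0.7632 = 2.6532.
Under uncorrelated errors the observed covariances equal the true-score covariances, so only the own-variance terms attenuate.
True-score variance = [0.3²·0.74 + 1.2²·0.73 + 0.6²·0.79] + 0.7632 = 1.4022 + 0.7632 = 2.1654.
Reliability = 2.1654 / 2.6532 = 0.816.

0.816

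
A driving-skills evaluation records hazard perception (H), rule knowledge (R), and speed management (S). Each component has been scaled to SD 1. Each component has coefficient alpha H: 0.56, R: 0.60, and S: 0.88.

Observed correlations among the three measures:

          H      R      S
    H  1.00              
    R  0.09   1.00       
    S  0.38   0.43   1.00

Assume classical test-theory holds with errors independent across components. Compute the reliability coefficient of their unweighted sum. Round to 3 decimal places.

0.800

Var(H+R+S) = 3 + 2·[0.09 + 0.38 + 0.43] = 3 + 1.8 = 4.8.
With uncorrelated errors the cross-covariances are all true-score covariance, so they carry over unchanged; only the diagonal terms shrink to ρᵢσᵢ².
True-score variance = [0.56 + 0.60 + 0.88] + 1.8 = 2.04 + 1.8 = 3.84.
Reliability = 3.84 / 4.8 = 0.800.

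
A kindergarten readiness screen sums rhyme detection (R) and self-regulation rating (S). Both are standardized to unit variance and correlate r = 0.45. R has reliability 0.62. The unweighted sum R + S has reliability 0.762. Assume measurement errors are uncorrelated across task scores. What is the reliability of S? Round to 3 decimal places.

Var(R+S) = 2 + 2·0.45 = 2.900.
True-score variance = ρ_R + ρ_S + 2·0.45, so 0.762 = (0.62 + ρ_S + 0.90) / 2.900.
ρ_S = 0.762·2.900 − 0.62 − 0.90 = 0.690.

0.690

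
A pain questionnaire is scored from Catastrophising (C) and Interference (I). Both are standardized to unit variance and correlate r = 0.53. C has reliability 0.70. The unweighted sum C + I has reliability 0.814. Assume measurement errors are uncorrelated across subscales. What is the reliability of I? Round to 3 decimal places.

Var(C+I) = 2 + 2·0.53 = 3.060.
True-score variance = ρ_C + ρ_I + 2·0.53, so 0.814 = (0.70 + ρ_I + 1.06) / 3.060.
ρ_I = 0.814·3.060 − 0.70 − 1.06 = 0.731.

0.731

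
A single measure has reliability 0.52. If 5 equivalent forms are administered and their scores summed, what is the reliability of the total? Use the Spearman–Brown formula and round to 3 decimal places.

ρ_k = kρ / (1 + (k−1)ρ) = 5·0.52 / (1 + 4·0.52) = 2.600 / 3.080 = 0.844.

0.844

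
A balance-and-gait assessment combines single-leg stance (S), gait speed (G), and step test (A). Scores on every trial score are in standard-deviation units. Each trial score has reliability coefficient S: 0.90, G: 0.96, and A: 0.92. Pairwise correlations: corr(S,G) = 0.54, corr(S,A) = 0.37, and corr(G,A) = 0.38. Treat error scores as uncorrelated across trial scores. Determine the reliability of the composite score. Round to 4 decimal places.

0.9606

Var(S+G+A) = 3 + 2·[0.54 + 0.37 + 0.38] = 3 + 2.58 = 5.58.
Under uncorrelated errors the observed covariances equal the true-score covariances, so only the own-variance terms attenuate.
True-score variance = [0.90 + 0.96 + 0.92] + 2.58 = 2.78 + 2.58 = 5.36.
Reliability = 5.36 / 5.58 = 0.9606.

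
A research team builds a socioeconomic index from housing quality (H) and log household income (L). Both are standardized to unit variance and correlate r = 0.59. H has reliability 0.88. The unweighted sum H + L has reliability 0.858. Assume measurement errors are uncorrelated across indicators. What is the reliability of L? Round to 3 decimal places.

0.668

Var(H+L) = 2 + 2·0.59 = 3.180.
True-score variance = ρ_H + ρ_L + 2·0.59, so 0.858 = (0.88 + ρ_L + 1.18) / 3.180.
ρ_L = 0.858·3.180 − 0.88 − 1.18 = 0.668.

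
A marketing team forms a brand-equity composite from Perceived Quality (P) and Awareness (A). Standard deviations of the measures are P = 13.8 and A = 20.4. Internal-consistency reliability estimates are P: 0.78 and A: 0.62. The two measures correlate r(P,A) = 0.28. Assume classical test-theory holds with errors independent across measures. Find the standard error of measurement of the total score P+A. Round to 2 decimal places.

14.14

Var(total) = 606.6 + 157.651 = 764.251.
True-score variance = 406.562 + 157.651 = 564.214, so reliability = 0.7383.
Error variance = 764.251 − 564.214 = 200.038; SEM = √200.038 = 14.14.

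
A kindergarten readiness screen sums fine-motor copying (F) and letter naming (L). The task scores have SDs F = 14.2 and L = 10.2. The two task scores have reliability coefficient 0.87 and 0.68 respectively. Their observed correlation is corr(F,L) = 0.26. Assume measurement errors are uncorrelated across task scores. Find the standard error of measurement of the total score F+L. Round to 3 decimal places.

7.714

Var(total) = 305.68 + 75.3168 = 380.997.
True-score variance = 246.174 + 75.3168 = 321.491, so reliability = 0.8438.
Error variance = 380.997 − 321.491 = 59.506; SEM = √59.506 = 7.714.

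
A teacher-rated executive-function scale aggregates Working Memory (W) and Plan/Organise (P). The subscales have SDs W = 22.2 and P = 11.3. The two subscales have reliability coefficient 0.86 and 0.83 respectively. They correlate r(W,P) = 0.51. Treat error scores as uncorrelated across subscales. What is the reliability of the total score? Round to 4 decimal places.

Var(W+P) = 22.2² + 11.3² + 2·[22.2·11.3·0.51] = 620.53 + 255.877 = 876.407.
With uncorrelated errors the cross-covariances are all true-score covariance, so they carry over unchanged; only the diagonal terms shrink to ρᵢσᵢ².
True-score variance = [22.2²·0.86 + 11.3²·0.83] + 255.877 = 529.825 + 255.877 = 785.702.
Reliability = 785.702 / 876.407 = 0.8965.

0.8965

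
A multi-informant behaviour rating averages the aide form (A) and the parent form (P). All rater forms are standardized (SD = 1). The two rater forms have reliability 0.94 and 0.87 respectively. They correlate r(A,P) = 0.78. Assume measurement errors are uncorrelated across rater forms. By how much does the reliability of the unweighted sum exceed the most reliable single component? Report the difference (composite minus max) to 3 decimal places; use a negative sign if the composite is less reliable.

0.007

Var(sum) = 2 + 1.56 = 3.56; true-score variance = 1.81 + 1.56 = 3.37; composite reliability = 0.9466.
Max component reliability = 0.9400.
Difference = 0.9466 − 0.9400 = 0.007.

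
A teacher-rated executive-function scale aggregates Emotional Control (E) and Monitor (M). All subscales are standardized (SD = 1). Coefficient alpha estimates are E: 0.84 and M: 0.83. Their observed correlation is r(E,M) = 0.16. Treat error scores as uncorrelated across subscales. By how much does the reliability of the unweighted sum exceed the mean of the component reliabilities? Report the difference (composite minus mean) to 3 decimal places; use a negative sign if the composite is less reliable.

0.023

Var(sum) = 2 + 0.32 = 2.32; true-score variance = 1.67 + 0.32 = 1.99; composite reliability = 0.8578.
Mean component reliability = 0.8350.
Difference = 0.8578 − 0.8350 = 0.023.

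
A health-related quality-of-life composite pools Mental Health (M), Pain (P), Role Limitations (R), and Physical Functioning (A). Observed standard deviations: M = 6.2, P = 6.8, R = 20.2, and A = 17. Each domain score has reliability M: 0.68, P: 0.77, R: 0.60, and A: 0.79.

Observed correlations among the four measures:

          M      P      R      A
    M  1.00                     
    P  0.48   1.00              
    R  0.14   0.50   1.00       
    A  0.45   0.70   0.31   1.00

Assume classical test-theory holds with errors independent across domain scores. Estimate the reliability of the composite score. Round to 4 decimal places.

0.8314

Var(M+P+R+A) = 6.2² + 6.8² + 20.2² + 17² + 2·[6.2·6.8·0.48 + 6.2·20.2·0.14 + 6.2·17·0.45 + 6.8·20.2·0.50 + 6.8·17·0.70 + 20.2·17·0.31] = 781.72 + 682.509 = 1464.23.
Under uncorrelated errors the observed covariances equal the true-score covariances, so only the own-variance terms attenuate.
True-score variance = [6.2²·0.68 + 6.8²·0.77 + 20.2²·0.60 + 17²·0.79] + 682.509 = 534.878 + 682.509 = 1217.39.
Reliability = 1217.39 / 1464.23 = 0.8314.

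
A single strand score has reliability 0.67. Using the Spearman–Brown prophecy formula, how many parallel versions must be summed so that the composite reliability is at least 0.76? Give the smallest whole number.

2

k ≥ ρ*(1−ρ₁)/(ρ₁(1−ρ*)) = 0.76·0.33 / (0.67·0.24) = 1.560.
Smallest integer k = 2.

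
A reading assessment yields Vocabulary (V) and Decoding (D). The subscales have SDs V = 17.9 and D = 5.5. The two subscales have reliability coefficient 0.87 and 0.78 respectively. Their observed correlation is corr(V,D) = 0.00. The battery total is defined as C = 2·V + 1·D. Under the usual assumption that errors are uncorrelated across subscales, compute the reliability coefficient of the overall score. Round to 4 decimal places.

Var(C) = 2²·17.9² + 5.5² + 2·[2·17.9·5.5·0.00] = 1311.89 + 0 = 1311.89.
With uncorrelated errors the cross-covariances are all true-score covariance, so they carry over unchanged; only the diagonal terms shrink to ρᵢσᵢ².
True-score variance = [2²·17.9²·0.87 + 5.5²·0.78] + 0 = 1138.62 + 0 = 1138.62.
Reliability = 1138.62 / 1311.89 = 0.8679.

0.8679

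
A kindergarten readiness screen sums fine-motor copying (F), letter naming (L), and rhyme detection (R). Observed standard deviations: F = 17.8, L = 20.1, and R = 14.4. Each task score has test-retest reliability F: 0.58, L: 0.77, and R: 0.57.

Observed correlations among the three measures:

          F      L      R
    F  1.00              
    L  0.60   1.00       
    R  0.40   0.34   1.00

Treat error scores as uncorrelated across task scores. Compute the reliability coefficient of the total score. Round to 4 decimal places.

Var(F+L+R) = 17.8² + 20.1² + 14.4² + 2·[17.8·20.1·0.60 + 17.8·14.4·0.40 + 20.1·14.4·0.34] = 928.21 + 831.211 = 1759.42.
Because errors are independent across components, Cov(Tᵢ,Tⱼ) = Cov(Xᵢ,Xⱼ); the off-diagonal part of the true-score variance is the same as above.
True-score variance = [17.8²·0.58 + 20.1²·0.77 + 14.4²·0.57] + 831.211 = 613.05 + 831.211 = 1444.26.
Reliability = 1444.26 / 1759.42 = 0.8209.

0.8209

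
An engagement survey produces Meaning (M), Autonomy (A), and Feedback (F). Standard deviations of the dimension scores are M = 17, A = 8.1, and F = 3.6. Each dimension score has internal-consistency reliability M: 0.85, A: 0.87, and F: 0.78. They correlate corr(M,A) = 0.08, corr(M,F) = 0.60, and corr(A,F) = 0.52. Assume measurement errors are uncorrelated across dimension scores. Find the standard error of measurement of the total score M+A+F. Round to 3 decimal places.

Var(total) = 367.57 + 125.798 = 493.368.
True-score variance = 312.839 + 125.798 = 438.638, so reliability = 0.8891.
Error variance = 493.368 − 438.638 = 54.7305; SEM = √54.7305 = 7.398.

7.398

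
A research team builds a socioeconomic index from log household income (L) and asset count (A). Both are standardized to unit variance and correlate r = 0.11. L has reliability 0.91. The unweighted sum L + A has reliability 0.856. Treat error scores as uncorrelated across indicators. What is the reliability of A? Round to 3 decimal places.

0.770

Var(L+A) = 2 + 2·0.11 = 2.220.
True-score variance = ρ_L + ρ_A + 2·0.11, so 0.856 = (0.91 + ρ_A + 0.22) / 2.220.
ρ_A = 0.856·2.220 − 0.91 − 0.22 = 0.770.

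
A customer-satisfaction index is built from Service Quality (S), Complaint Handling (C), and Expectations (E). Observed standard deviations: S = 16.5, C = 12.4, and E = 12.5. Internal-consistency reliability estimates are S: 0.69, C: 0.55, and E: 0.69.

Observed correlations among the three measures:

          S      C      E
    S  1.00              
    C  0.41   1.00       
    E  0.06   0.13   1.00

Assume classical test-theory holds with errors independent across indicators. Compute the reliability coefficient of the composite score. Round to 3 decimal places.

Var(S+C+E) = 16.5² + 12.4² + 12.5² + 2·[16.5·12.4·0.41 + 16.5·12.5·0.06 + 12.4·12.5·0.13] = 582.26 + 232.822 = 815.082.
Under uncorrelated errors the observed covariances equal the true-score covariances, so only the own-variance terms attenuate.
True-score variance = [16.5²·0.69 + 12.4²·0.55 + 12.5²·0.69] + 232.822 = 380.233 + 232.822 = 613.055.
Reliability = 613.055 / 815.082 = 0.752.

0.752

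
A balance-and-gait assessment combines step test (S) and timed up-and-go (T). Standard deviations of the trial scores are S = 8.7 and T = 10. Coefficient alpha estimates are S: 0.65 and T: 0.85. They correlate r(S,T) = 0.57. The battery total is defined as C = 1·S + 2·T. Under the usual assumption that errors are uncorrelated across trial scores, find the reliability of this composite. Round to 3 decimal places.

0.872

Var(C) = 8.7² + 2²·10² + 2·[2·8.7·10·0.57] = 475.69 + 198.36 = 674.05.
Because errors are independent across components, Cov(Tᵢ,Tⱼ) = Cov(Xᵢ,Xⱼ); the off-diagonal part of the true-score variance is the same as above.
True-score variance = [8.7²·0.65 + 2²·10²·0.85] + 198.36 = 389.198 + 198.36 = 587.558.
Reliability = 587.558 / 674.05 = 0.872.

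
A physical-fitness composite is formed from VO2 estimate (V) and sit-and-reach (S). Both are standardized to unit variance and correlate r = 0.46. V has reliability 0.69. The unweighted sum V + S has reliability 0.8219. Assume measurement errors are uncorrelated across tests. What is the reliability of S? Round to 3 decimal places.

0.790

Var(V+S) = 2 + 2·0.46 = 2.920.
True-score variance = ρ_V + ρ_S + 2·0.46, so 0.8219 = (0.69 + ρ_S + 0.92) / 2.920.
ρ_S = 0.8219·2.920 − 0.69 − 0.92 = 0.790.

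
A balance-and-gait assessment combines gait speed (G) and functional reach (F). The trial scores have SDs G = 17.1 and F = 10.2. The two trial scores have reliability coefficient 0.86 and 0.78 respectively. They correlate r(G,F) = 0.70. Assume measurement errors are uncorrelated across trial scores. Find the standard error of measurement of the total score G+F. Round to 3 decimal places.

Var(total) = 396.45 + 244.188 = 640.638.
True-score variance = 332.624 + 244.188 = 576.812, so reliability = 0.9004.
Error variance = 640.638 − 576.812 = 63.8262; SEM = √63.8262 = 7.989.

7.989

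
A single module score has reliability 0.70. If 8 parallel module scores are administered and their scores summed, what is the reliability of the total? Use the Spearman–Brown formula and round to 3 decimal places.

0.949

ρ_k = kρ / (1 + (k−1)ρ) = 8·0.70 / (1 + 7·0.70) = 5.600 / 5.900 = 0.949.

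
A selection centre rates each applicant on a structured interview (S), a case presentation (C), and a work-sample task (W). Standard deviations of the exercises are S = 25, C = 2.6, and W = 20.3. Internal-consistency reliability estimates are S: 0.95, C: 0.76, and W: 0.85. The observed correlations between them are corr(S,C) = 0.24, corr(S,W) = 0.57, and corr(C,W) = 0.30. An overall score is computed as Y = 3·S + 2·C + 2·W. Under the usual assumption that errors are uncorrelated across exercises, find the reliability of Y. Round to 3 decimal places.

Var(Y) = 3²·25² + 2²·2.6² + 2²·20.3² + 2·[6·25·2.6·0.24 + 6·25·20.3·0.57 + 4·2.6·20.3·0.30] = 7300.4 + 3785.17 = 11085.6.
Under uncorrelated errors the observed covariances equal the true-score covariances, so only the own-variance terms attenuate.
True-score variance = [3²·25²·0.95 + 2²·2.6²·0.76 + 2²·20.3²·0.85] + 3785.17 = 6765.41 + 3785.17 = 10550.6.
Reliability = 10550.6 / 11085.6 = 0.952.

0.952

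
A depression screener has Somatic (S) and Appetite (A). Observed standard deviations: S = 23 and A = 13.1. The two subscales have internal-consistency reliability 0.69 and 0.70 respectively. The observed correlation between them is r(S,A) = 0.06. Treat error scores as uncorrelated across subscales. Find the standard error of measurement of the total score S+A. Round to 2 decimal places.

14.68

Var(total) = 700.61 + 36.156 = 736.766.
True-score variance = 485.137 + 36.156 = 521.293, so reliability = 0.7075.
Error variance = 736.766 − 521.293 = 215.473; SEM = √215.473 = 14.68.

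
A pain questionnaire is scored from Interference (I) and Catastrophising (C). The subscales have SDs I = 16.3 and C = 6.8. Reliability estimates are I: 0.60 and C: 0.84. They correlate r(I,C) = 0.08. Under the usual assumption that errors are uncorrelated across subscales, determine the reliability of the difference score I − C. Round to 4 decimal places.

0.6136

Var(I−C) = 16.3² + 6.8² − 2·16.3·6.8·0.08 = 311.93 − 17.7344 = 294.196.
Under uncorrelated errors the observed covariances equal the true-score covariances, so only the own-variance terms attenuate.
True-score variance = [16.3²·0.60 + 6.8²·0.84] − 17.7344 = 198.256 − 17.7344 = 180.521.
Reliability = 180.521 / 294.196 = 0.6136.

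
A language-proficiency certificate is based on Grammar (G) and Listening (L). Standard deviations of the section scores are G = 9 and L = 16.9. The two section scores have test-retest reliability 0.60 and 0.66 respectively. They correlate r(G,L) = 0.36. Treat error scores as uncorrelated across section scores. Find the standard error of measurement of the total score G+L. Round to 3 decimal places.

11.380

Var(total) = 366.61 + 109.512 = 476.122.
True-score variance = 237.103 + 109.512 = 346.615, so reliability = 0.7280.
Error variance = 476.122 − 346.615 = 129.507; SEM = √129.507 = 11.380.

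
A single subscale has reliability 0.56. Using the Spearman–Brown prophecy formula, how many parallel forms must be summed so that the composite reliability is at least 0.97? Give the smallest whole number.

26

k ≥ ρ*(1−ρ₁)/(ρ₁(1−ρ*)) = 0.97·0.44 / (0.56·0.03) = 25.405.
Smallest integer k = 26.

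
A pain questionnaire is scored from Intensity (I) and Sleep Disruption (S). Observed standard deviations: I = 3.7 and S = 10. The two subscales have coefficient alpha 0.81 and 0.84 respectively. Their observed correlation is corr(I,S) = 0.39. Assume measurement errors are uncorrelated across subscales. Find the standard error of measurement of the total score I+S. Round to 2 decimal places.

Var(total) = 113.69 + 28.86 = 142.55.
True-score variance = 95.0889 + 28.86 = 123.949, so reliability = 0.8695.
Error variance = 142.55 − 123.949 = 18.6011; SEM = √18.6011 = 4.31.

4.31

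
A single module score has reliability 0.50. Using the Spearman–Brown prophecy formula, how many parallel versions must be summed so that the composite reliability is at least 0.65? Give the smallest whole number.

k ≥ ρ*(1−ρ₁)/(ρ₁(1−ρ*)) = 0.65·0.50 / (0.50·0.35) = 1.857.
Smallest integer k = 2.

2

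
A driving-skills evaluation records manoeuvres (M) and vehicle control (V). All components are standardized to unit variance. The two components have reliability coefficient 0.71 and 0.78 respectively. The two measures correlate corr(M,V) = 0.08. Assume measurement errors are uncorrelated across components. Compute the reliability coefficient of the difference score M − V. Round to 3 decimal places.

Var(M−V) = 1 + 1 − 2·0.08 = 2 − 0.16 = 1.84.
Because errors are independent across components, Cov(Tᵢ,Tⱼ) = Cov(Xᵢ,Xⱼ); the off-diagonal part of the true-score variance is the same as above.
True-score variance = [0.71 + 0.78] − 0.16 = 1.49 − 0.16 = 1.33.
Reliability = 1.33 / 1.84 = 0.723.

0.723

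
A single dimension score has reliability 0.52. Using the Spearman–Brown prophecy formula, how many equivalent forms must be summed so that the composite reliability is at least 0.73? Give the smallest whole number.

k ≥ ρ*(1−ρ₁)/(ρ₁(1−ρ*)) = 0.73·0.48 / (0.52·0.27) = 2.496.
Smallest integer k = 3.

3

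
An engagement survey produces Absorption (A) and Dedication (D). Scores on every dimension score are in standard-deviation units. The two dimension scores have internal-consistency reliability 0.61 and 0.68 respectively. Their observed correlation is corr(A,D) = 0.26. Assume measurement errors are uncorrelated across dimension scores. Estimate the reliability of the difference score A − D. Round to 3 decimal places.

Var(A−D) = 1 + 1 − 2·0.26 = 2 − 0.52 = 1.48.
With uncorrelated errors the cross-covariances are all true-score covariance, so they carry over unchanged; only the diagonal terms shrink to ρᵢσᵢ².
True-score variance = [0.61 + 0.68] − 0.52 = 1.29 − 0.52 = 0.77.
Reliability = 0.77 / 1.48 = 0.520.

0.520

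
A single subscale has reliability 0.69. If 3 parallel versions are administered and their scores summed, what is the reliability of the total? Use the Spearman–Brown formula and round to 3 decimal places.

ρ_k = kρ / (1 + (k−1)ρ) = 3·0.69 / (1 + 2·0.69) = 2.070 / 2.380 = 0.870.

0.870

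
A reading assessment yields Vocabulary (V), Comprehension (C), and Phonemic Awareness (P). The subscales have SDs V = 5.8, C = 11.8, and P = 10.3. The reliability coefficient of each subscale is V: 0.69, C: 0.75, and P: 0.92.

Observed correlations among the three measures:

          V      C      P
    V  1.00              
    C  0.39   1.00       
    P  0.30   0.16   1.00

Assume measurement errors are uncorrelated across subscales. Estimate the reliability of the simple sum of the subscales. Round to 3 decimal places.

0.868

Var(V+C+P) = 5.8² + 11.8² + 10.3² + 2·[5.8·11.8·0.39 + 5.8·10.3·0.30 + 11.8·10.3·0.16] = 278.97 + 128.12 = 407.09.
Under uncorrelated errors the observed covariances equal the true-score covariances, so only the own-variance terms attenuate.
True-score variance = [5.8²·0.69 + 11.8²·0.75 + 10.3²·0.92] + 128.12 = 225.244 + 128.12 = 353.364.
Reliability = 353.364 / 407.09 = 0.868.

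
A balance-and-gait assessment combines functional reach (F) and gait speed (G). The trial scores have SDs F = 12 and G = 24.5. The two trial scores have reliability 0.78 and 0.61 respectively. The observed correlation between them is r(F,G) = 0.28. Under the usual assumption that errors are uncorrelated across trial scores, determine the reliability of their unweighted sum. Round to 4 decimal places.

Var(F+G) = 12² + 24.5² + 2·[12·24.5·0.28] = 744.25 + 164.64 = 908.89.
Under uncorrelated errors the observed covariances equal the true-score covariances, so only the own-variance terms attenuate.
True-score variance = [12²·0.78 + 24.5²·0.61] + 164.64 = 478.472 + 164.64 = 643.112.
Reliability = 643.112 / 908.89 = 0.7076.

0.7076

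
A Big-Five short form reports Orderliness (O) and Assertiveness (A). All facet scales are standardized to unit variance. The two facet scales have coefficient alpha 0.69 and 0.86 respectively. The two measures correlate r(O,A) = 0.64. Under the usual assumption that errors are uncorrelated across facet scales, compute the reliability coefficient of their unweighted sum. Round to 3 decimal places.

Var(O+A) = 2 + 2·[0.64] = 2 + 1.28 = 3.28.
With uncorrelated errors the cross-covariances are all true-score covariance, so they carry over unchanged; only the diagonal terms shrink to ρᵢσᵢ².
True-score variance = [0.69 + 0.86] + 1.28 = 1.55 + 1.28 = 2.83.
Reliability = 2.83 / 3.28 = 0.863.

0.863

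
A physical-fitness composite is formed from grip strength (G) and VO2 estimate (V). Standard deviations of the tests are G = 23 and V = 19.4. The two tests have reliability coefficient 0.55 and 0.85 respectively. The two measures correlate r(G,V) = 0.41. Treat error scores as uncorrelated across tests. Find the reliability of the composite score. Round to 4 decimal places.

Var(G+V) = 23² + 19.4² + 2·[23·19.4·0.41] = 905.36 + 365.884 = 1271.24.
Under uncorrelated errors the observed covariances equal the true-score covariances, so only the own-variance terms attenuate.
True-score variance = [23²·0.55 + 19.4²·0.85] + 365.884 = 610.856 + 365.884 = 976.74.
Reliability = 976.74 / 1271.24 = 0.7683.

0.7683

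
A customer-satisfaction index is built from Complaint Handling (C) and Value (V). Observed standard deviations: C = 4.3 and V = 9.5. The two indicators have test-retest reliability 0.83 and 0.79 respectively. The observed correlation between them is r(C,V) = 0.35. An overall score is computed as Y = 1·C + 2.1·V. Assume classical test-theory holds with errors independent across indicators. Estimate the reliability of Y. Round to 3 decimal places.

0.818

Var(Y) = 4.3² + 2.1²·9.5² + 2·[2.1·4.3·9.5·0.35] = 416.493 + 60.0495 = 476.542.
Because errors are independent across components, Cov(Tᵢ,Tⱼ) = Cov(Xᵢ,Xⱼ); the off-diagonal part of the true-score variance is the same as above.
True-score variance = [4.3²·0.83 + 2.1²·9.5²·0.79] + 60.0495 = 329.769 + 60.0495 = 389.818.
Reliability = 389.818 / 476.542 = 0.818.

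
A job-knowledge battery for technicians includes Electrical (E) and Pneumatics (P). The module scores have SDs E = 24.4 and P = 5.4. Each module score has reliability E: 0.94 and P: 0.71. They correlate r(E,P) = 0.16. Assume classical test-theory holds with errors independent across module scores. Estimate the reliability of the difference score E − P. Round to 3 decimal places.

Var(E−P) = 24.4² + 5.4² − 2·24.4·5.4·0.16 = 624.52 − 42.1632 = 582.357.
Because errors are independent across components, Cov(Tᵢ,Tⱼ) = Cov(Xᵢ,Xⱼ); the off-diagonal part of the true-score variance is the same as above.
True-score variance = [24.4²·0.94 + 5.4²·0.71] − 42.1632 = 580.342 − 42.1632 = 538.179.
Reliability = 538.179 / 582.357 = 0.924.

0.924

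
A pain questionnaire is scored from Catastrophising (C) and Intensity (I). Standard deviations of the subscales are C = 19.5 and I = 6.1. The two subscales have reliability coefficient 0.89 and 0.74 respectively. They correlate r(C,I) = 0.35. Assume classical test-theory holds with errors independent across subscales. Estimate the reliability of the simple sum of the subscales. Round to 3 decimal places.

0.897

Var(C+I) = 19.5² + 6.1² + 2·[19.5·6.1·0.35] = 417.46 + 83.265 = 500.725.
With uncorrelated errors the cross-covariances are all true-score covariance, so they carry over unchanged; only the diagonal terms shrink to ρᵢσᵢ².
True-score variance = [19.5²·0.89 + 6.1²·0.74] + 83.265 = 365.958 + 83.265 = 449.223.
Reliability = 449.223 / 500.725 = 0.897.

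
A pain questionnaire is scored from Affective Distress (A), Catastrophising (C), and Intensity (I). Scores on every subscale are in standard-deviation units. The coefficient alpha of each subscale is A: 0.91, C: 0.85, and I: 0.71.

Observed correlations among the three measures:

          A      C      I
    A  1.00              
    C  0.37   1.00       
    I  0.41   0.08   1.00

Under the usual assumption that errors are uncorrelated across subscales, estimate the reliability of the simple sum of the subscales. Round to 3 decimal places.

0.888

Var(A+C+I) = 3 + 2·[0.37 + 0.41 + 0.08] = 3 + 1.72 = 4.72.
Because errors are independent across components, Cov(Tᵢ,Tⱼ) = Cov(Xᵢ,Xⱼ); the off-diagonal part of the true-score variance is the same as above.
True-score variance = [0.91 + 0.85 + 0.71] + 1.72 = 2.47 + 1.72 = 4.19.
Reliability = 4.19 / 4.72 = 0.888.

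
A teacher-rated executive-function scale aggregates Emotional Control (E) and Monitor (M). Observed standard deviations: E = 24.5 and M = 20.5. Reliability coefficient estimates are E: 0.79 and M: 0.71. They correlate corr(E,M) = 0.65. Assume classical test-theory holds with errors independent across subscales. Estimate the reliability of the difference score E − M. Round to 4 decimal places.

Var(E−M) = 24.5² + 20.5² − 2·24.5·20.5·0.65 = 1020.5 − 652.925 = 367.575.
Because errors are independent across components, Cov(Tᵢ,Tⱼ) = Cov(Xᵢ,Xⱼ); the off-diagonal part of the true-score variance is the same as above.
True-score variance = [24.5²·0.79 + 20.5²·0.71] − 652.925 = 772.575 − 652.925 = 119.65.
Reliability = 119.65 / 367.575 = 0.3255.

0.3255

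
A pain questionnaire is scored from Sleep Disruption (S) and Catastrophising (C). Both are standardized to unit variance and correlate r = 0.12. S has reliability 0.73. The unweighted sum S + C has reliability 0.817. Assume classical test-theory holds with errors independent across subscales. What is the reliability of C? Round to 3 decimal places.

Var(S+C) = 2 + 2·0.12 = 2.240.
True-score variance = ρ_S + ρ_C + 2·0.12, so 0.817 = (0.73 + ρ_C + 0.24) / 2.240.
ρ_C = 0.817·2.240 − 0.73 − 0.24 = 0.860.

0.860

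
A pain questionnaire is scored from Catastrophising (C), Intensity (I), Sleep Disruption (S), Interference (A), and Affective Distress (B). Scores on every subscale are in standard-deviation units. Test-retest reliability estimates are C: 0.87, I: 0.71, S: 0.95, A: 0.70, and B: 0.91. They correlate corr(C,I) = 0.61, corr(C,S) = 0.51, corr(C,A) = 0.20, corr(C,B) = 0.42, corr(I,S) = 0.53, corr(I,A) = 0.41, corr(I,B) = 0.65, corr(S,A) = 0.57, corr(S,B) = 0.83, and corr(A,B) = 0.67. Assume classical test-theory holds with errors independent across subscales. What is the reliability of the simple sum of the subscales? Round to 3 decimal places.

0.946

Var(C+I+S+A+B) = 5 + 2·[0.61 + 0.51 + 0.20 + 0.42 + 0.53 + 0.41 + 0.65 + 0.57 + 0.83 + 0.67] = 5 + 10.8 = 15.8.
With uncorrelated errors the cross-covariances are all true-score covariance, so they carry over unchanged; only the diagonal terms shrink to ρᵢσᵢ².
True-score variance = [0.87 + 0.71 + 0.95 + 0.70 + 0.91] + 10.8 = 4.14 + 10.8 = 14.94.
Reliability = 14.94 / 15.8 = 0.946.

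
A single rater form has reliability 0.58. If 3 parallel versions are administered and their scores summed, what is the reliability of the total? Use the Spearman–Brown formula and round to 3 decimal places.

ρ_k = kρ / (1 + (k−1)ρ) = 3·0.58 / (1 + 2·0.58) = 1.740 / 2.160 = 0.806.

0.806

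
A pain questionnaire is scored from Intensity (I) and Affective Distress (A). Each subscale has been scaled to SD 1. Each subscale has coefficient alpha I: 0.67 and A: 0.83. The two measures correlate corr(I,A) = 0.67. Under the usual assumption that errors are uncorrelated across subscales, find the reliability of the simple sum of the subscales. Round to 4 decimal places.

0.8503

Var(I+A) = 2 + 2·[0.67] = 2 + 1.34 = 3.34.
Under uncorrelated errors the observed covariances equal the true-score covariances, so only the own-variance terms attenuate.
True-score variance = [0.67 + 0.83] + 1.34 = 1.5 + 1.34 = 2.84.
Reliability = 2.84 / 3.34 = 0.8503.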